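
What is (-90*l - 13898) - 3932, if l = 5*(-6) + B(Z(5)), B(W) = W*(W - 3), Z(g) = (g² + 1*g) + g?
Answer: -115930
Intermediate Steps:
Z(g) = g² + 2*g (Z(g) = (g² + g) + g = (g + g²) + g = g² + 2*g)
B(W) = W*(-3 + W)
l = 1090 (l = 5*(-6) + (5*(2 + 5))*(-3 + 5*(2 + 5)) = -30 + (5*7)*(-3 + 5*7) = -30 + 35*(-3 + 35) = -30 + 35*32 = -30 + 1120 = 1090)
(-90*l - 13898) - 3932 = (-90*1090 - 13898) - 3932 = (-98100 - 13898) - 3932 = -111998 - 3932 = -115930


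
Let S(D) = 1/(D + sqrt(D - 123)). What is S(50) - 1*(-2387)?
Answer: 6141801/2573 - I*sqrt(73)/2573 ≈ 2387.0 - 0.0033206*I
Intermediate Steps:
S(D) = 1/(D + sqrt(-123 + D))
S(50) - 1*(-2387) = 1/(50 + sqrt(-123 + 50)) - 1*(-2387) = 1/(50 + sqrt(-73)) + 2387 = 1/(50 + I*sqrt(73)) + 2387 = 2387 + 1/(50 + I*sqrt(73))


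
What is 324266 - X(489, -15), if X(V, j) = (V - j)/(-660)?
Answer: 17834672/55 ≈ 3.2427e+5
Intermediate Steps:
X(V, j) = -V/660 + j/660 (X(V, j) = (V - j)*(-1/660) = -V/660 + j/660)
324266 - X(489, -15) = 324266 - (-1/660*489 + (1/660)*(-15)) = 324266 - (-163/220 - 1/44) = 324266 - 1*(-42/55) = 324266 + 42/55 = 17834672/55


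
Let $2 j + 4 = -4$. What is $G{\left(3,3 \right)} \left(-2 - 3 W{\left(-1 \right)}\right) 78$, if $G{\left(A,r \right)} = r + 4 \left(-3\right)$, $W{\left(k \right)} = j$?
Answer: $-7020$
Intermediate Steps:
$j = -4$ ($j = -2 + \frac{1}{2} \left(-4\right) = -2 - 2 = -4$)
$W{\left(k \right)} = -4$
$G{\left(A,r \right)} = -12 + r$ ($G{\left(A,r \right)} = r - 12 = -12 + r$)
$G{\left(3,3 \right)} \left(-2 - 3 W{\left(-1 \right)}\right) 78 = \left(-12 + 3\right) \left(-2 - -12\right) 78 = - 9 \left(-2 + 12\right) 78 = \left(-9\right) 10 \cdot 78 = \left(-90\right) 78 = -7020$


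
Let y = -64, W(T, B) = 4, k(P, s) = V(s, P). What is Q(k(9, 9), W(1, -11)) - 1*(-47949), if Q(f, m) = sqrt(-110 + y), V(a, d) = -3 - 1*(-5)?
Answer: 47949 + I*sqrt(174) ≈ 47949.0 + 13.191*I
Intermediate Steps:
V(a, d) = 2 (V(a, d) = -3 + 5 = 2)
k(P, s) = 2
Q(f, m) = I*sqrt(174) (Q(f, m) = sqrt(-110 - 64) = sqrt(-174) = I*sqrt(174))
Q(k(9, 9), W(1, -11)) - 1*(-47949) = I*sqrt(174) - 1*(-47949) = I*sqrt(174) + 47949 = 47949 + I*sqrt(174)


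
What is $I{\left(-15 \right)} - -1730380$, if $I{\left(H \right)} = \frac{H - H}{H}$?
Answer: $1730380$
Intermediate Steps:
$I{\left(H \right)} = 0$ ($I{\left(H \right)} = \frac{0}{H} = 0$)
$I{\left(-15 \right)} - -1730380 = 0 - -1730380 = 0 + 1730380 = 1730380$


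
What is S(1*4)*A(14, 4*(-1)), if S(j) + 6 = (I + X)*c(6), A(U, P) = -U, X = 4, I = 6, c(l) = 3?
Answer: -336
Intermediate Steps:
S(j) = 24 (S(j) = -6 + (6 + 4)*3 = -6 + 10*3 = -6 + 30 = 24)
S(1*4)*A(14, 4*(-1)) = 24*(-1*14) = 24*(-14) = -336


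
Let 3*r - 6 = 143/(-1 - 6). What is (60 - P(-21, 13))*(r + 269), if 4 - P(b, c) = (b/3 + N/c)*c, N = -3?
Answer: -210824/21 ≈ -10039.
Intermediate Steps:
r = -101/21 (r = 2 + (143/(-1 - 6))/3 = 2 + (143/(-7))/3 = 2 + (143*(-⅐))/3 = 2 + (⅓)*(-143/7) = 2 - 143/21 = -101/21 ≈ -4.8095)
P(b, c) = 4 - c*(-3/c + b/3) (P(b, c) = 4 - (b/3 - 3/c)*c = 4 - (-3/c + b/3)*c = 4 - c*(-3/c + b/3))
(60 - P(-21, 13))*(r + 269) = (60 - (7 - ⅓*(-21)*13))*(-101/21 + 269) = (60 - (7 + 91))*(5548/21) = (60 - 1*98)*(5548/21) = (60 - 98)*(5548/21) = -38*5548/21 = -210824/21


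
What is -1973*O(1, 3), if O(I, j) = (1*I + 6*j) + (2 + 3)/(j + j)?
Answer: -234787/6 ≈ -39131.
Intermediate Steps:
O(I, j) = I + 6*j + 5/(2*j) (O(I, j) = (I + 6*j) + 5/((2*j)) = (I + 6*j) + 5*(1/(2*j)) = (I + 6*j) + 5/(2*j) = I + 6*j + 5/(2*j))
-1973*O(1, 3) = -1973*(1 + 6*3 + (5/2)/3) = -1973*(1 + 18 + (5/2)*(⅓)) = -1973*(1 + 18 + ⅚) = -1973*119/6 = -234787/6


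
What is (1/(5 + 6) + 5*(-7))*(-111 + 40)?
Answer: 27264/11 ≈ 2478.5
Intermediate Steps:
(1/(5 + 6) + 5*(-7))*(-111 + 40) = (1/11 - 35)*(-71) = -384/11*(-71) = 27264/11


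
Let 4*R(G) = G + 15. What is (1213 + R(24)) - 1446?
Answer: -893/4 ≈ -223.25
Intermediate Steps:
R(G) = 15/4 + G/4 (R(G) = (G + 15)/4 = (15 + G)/4 = 15/4 + G/4)
(1213 + R(24)) - 1446 = (1213 + (15/4 + (¼)*24)) - 1446 = (1213 + (15/4 + 6)) - 1446 = (1213 + 39/4) - 1446 = 4891/4 - 1446 = -893/4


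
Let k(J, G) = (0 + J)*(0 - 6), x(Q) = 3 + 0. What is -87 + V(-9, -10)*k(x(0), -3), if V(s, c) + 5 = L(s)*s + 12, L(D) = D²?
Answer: 12909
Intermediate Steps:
x(Q) = 3
k(J, G) = -6*J (k(J, G) = J*(-6) = -6*J)
V(s, c) = 7 + s³ (V(s, c) = -5 + (s²*s + 12) = -5 + (s³ + 12) = -5 + (12 + s³) = 7 + s³)
-87 + V(-9, -10)*k(x(0), -3) = -87 + (7 + (-9)³)*(-6*3) = -87 + (7 - 729)*(-18) = -87 - 722*(-18) = -87 + 12996 = 12909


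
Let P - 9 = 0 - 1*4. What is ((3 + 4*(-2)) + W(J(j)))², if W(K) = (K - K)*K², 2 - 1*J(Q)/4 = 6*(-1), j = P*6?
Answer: 25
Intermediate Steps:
P = 5 (P = 9 + (0 - 1*4) = 9 + (0 - 4) = 9 - 4 = 5)
j = 30 (j = 5*6 = 30)
J(Q) = 32 (J(Q) = 8 - 24*(-1) = 8 - 4*(-6) = 8 + 24 = 32)
W(K) = 0 (W(K) = 0*K² = 0)
((3 + 4*(-2)) + W(J(j)))² = ((3 + 4*(-2)) + 0)² = ((3 - 8) + 0)² = (-5 + 0)² = (-5)² = 25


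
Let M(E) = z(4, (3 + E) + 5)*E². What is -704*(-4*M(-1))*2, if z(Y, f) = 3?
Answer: 16896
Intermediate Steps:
M(E) = 3*E²
-704*(-4*M(-1))*2 = -704*(-12*(-1)²)*2 = -704*(-12)*2 = -704*(-4*3)*2 = -(-8448)*2 = -704*(-24) = 16896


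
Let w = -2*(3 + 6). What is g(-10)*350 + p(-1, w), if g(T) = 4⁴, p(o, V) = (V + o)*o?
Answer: 89619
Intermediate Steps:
w = -18 (w = -2*9 = -18)
p(o, V) = o*(V + o)
g(T) = 256
g(-10)*350 + p(-1, w) = 256*350 - (-18 - 1) = 89600 - 1*(-19) = 89600 + 19 = 89619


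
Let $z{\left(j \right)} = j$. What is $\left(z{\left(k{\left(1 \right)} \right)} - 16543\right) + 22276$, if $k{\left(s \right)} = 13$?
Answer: $5746$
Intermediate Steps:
$\left(z{\left(k{\left(1 \right)} \right)} - 16543\right) + 22276 = \left(13 - 16543\right) + 22276 = -16530 + 22276 = 5746$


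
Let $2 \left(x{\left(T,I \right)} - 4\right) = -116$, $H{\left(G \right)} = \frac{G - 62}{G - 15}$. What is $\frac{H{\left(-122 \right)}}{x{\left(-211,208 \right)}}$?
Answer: $- \frac{92}{3699} \approx -0.024872$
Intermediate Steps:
$H{\left(G \right)} = \frac{-62 + G}{-15 + G}$
$x{\left(T,I \right)} = -54$ ($x{\left(T,I \right)} = 4 + \frac{1}{2} \left(-116\right) = 4 - 58 = -54$)
$\frac{H{\left(-122 \right)}}{x{\left(-211,208 \right)}} = \frac{\frac{1}{-15 - 122} \left(-62 - 122\right)}{-54} = \frac{1}{-137} \left(-184\right) \left(- \frac{1}{54}\right) = \left(- \frac{1}{137}\right) \left(-184\right) \left(- \frac{1}{54}\right) = \frac{184}{137} \left(- \frac{1}{54}\right) = - \frac{92}{3699}$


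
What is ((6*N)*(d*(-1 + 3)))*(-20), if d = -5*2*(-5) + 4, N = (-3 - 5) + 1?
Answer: 90720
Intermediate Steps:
N = -7 (N = -8 + 1 = -7)
d = 54 (d = -10*(-5) + 4 = 50 + 4 = 54)
((6*N)*(d*(-1 + 3)))*(-20) = ((6*(-7))*(54*(-1 + 3)))*(-20) = -2268*2*(-20) = -42*108*(-20) = -4536*(-20) = 90720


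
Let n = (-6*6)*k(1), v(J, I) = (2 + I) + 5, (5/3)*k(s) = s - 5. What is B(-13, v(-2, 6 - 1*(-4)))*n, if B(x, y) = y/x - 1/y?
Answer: -130464/1105 ≈ -118.07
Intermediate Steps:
k(s) = -3 + 3*s/5 (k(s) = 3*(s - 5)/5 = 3*(-5 + s)/5 = -3 + 3*s/5)
v(J, I) = 7 + I
B(x, y) = -1/y + y/x
n = 432/5 (n = (-6*6)*(-3 + (3/5)*1) = -36*(-3 + 3/5) = -36*(-12/5) = 432/5 ≈ 86.400)
B(-13, v(-2, 6 - 1*(-4)))*n = (-1/(7 + (6 - 1*(-4))) + (7 + (6 - 1*(-4)))/(-13))*(432/5) = (-1/(7 + (6 + 4)) + (7 + (6 + 4))*(-1/13))*(432/5) = (-1/(7 + 10) + (7 + 10)*(-1/13))*(432/5) = (-1/17 + 17*(-1/13))*(432/5) = (-1*1/17 - 17/13)*(432/5) = (-1/17 - 17/13)*(432/5) = -302/221*432/5 = -130464/1105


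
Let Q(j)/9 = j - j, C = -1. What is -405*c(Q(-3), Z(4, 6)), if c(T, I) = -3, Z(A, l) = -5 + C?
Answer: 1215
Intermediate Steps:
Q(j) = 0 (Q(j) = 9*(j - j) = 9*0 = 0)
Z(A, l) = -6 (Z(A, l) = -5 - 1 = -6)
-405*c(Q(-3), Z(4, 6)) = -405*(-3) = 1215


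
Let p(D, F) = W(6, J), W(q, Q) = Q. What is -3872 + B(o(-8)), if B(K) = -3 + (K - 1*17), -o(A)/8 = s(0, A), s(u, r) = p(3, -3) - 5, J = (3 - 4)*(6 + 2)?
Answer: -3788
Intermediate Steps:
J = -8 (J = -1*8 = -8)
p(D, F) = -8
s(u, r) = -13 (s(u, r) = -8 - 5 = -13)
o(A) = 104 (o(A) = -8*(-13) = 104)
B(K) = -20 + K (B(K) = -3 + (K - 17) = -3 + (-17 + K) = -20 + K)
-3872 + B(o(-8)) = -3872 + (-20 + 104) = -3872 + 84 = -3788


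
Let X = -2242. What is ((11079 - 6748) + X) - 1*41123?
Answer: -39034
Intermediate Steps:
((11079 - 6748) + X) - 1*41123 = ((11079 - 6748) - 2242) - 1*41123 = (4331 - 2242) - 41123 = 2089 - 41123 = -39034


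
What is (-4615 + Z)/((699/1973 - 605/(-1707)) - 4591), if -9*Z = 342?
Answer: 15670889883/15459692543 ≈ 1.0137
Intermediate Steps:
Z = -38 (Z = -⅑*342 = -38)
(-4615 + Z)/((699/1973 - 605/(-1707)) - 4591) = (-4615 - 38)/((699/1973 - 605/(-1707)) - 4591) = -4653/((699*(1/1973) - 605*(-1/1707)) - 4591) = -4653/((699/1973 + 605/1707) - 4591) = -4653/(2386858/3367911 - 4591) = -4653/(-15459692543/3367911) = -4653*(-3367911/15459692543) = 15670889883/15459692543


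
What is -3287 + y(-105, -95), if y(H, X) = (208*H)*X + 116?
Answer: 2071629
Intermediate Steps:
y(H, X) = 116 + 208*H*X (y(H, X) = 208*H*X + 116 = 116 + 208*H*X)
-3287 + y(-105, -95) = -3287 + (116 + 208*(-105)*(-95)) = -3287 + (116 + 2074800) = -3287 + 2074916 = 2071629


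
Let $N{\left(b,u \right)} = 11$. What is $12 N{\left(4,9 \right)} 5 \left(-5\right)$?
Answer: $-3300$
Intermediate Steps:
$12 N{\left(4,9 \right)} 5 \left(-5\right) = 12 \cdot 11 \cdot 5 \left(-5\right) = 132 \left(-25\right) = -3300$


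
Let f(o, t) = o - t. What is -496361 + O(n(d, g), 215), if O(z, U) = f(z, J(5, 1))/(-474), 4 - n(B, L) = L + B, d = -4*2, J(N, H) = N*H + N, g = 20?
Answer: -39212516/79 ≈ -4.9636e+5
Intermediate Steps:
J(N, H) = N + H*N (J(N, H) = H*N + N = N + H*N)
d = -8
n(B, L) = 4 - B - L (n(B, L) = 4 - (L + B) = 4 - (B + L) = 4 + (-B - L) = 4 - B - L)
O(z, U) = 5/237 - z/474 (O(z, U) = (z - 5*(1 + 1))/(-474) = (z - 5*2)*(-1/474) = (z - 1*10)*(-1/474) = (z - 10)*(-1/474) = (-10 + z)*(-1/474) = 5/237 - z/474)
-496361 + O(n(d, g), 215) = -496361 + (5/237 - (4 - 1*(-8) - 1*20)/474) = -496361 + (5/237 - (4 + 8 - 20)/474) = -496361 + (5/237 - 1/474*(-8)) = -496361 + (5/237 + 4/237) = -496361 + 3/79 = -39212516/79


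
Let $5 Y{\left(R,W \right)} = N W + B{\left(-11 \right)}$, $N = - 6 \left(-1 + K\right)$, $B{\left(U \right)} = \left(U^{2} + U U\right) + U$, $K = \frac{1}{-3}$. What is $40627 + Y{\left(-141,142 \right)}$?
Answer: $\frac{204502}{5} \approx 40900.0$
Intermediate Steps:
$K = - \frac{1}{3} \approx -0.33333$
$B{\left(U \right)} = U + 2 U^{2}$ ($B{\left(U \right)} = \left(U^{2} + U^{2}\right) + U = 2 U^{2} + U = U + 2 U^{2}$)
$N = 8$ ($N = - 6 \left(-1 - \frac{1}{3}\right) = \left(-6\right) \left(- \frac{4}{3}\right) = 8$)
$Y{\left(R,W \right)} = \frac{231}{5} + \frac{8 W}{5}$ ($Y{\left(R,W \right)} = \frac{8 W - 11 \left(1 + 2 \left(-11\right)\right)}{5} = \frac{8 W - 11 \left(1 - 22\right)}{5} = \frac{8 W - -231}{5} = \frac{8 W + 231}{5} = \frac{231 + 8 W}{5} = \frac{231}{5} + \frac{8 W}{5}$)
$40627 + Y{\left(-141,142 \right)} = 40627 + \left(\frac{231}{5} + \frac{8}{5} \cdot 142\right) = 40627 + \left(\frac{231}{5} + \frac{1136}{5}\right) = 40627 + \frac{1367}{5} = \frac{204502}{5}$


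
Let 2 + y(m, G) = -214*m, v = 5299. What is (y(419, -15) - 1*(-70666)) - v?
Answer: -24301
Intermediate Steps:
y(m, G) = -2 - 214*m
(y(419, -15) - 1*(-70666)) - v = ((-2 - 214*419) - 1*(-70666)) - 1*5299 = ((-2 - 89666) + 70666) - 5299 = (-89668 + 70666) - 5299 = -19002 - 5299 = -24301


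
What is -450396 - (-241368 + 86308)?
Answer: -295336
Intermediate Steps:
-450396 - (-241368 + 86308) = -450396 - 1*(-155060) = -450396 + 155060 = -295336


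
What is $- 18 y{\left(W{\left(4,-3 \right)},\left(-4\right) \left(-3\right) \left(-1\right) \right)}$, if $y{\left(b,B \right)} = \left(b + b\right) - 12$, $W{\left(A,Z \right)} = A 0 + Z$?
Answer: $324$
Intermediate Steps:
$W{\left(A,Z \right)} = Z$ ($W{\left(A,Z \right)} = 0 + Z = Z$)
$y{\left(b,B \right)} = -12 + 2 b$ ($y{\left(b,B \right)} = 2 b - 12 = -12 + 2 b$)
$- 18 y{\left(W{\left(4,-3 \right)},\left(-4\right) \left(-3\right) \left(-1\right) \right)} = - 18 \left(-12 + 2 \left(-3\right)\right) = - 18 \left(-12 - 6\right) = \left(-18\right) \left(-18\right) = 324$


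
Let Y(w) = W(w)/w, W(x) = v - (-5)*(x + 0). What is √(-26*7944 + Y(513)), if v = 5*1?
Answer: I*√6039406614/171 ≈ 454.47*I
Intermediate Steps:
v = 5
W(x) = 5 + 5*x (W(x) = 5 - (-5)*(x + 0) = 5 - (-5)*x = 5 + 5*x)
Y(w) = (5 + 5*w)/w
√(-26*7944 + Y(513)) = √(-26*7944 + (5 + 5/513)) = √(-206544 + (5 + 5*(1/513))) = √(-206544 + (5 + 5/513)) = √(-206544 + 2570/513) = √(-105954502/513) = I*√6039406614/171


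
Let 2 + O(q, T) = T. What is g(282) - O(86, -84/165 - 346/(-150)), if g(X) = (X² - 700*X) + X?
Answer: -97014883/825 ≈ -1.1759e+5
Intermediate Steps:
O(q, T) = -2 + T
g(X) = X² - 699*X
g(282) - O(86, -84/165 - 346/(-150)) = 282*(-699 + 282) - (-2 + (-84/165 - 346/(-150))) = 282*(-417) - (-2 + (-84*1/165 - 346*(-1/150))) = -117594 - (-2 + (-28/55 + 173/75)) = -117594 - (-2 + 1483/825) = -117594 - 1*(-167/825) = -117594 + 167/825 = -97014883/825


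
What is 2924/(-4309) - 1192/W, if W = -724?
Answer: 754838/779929 ≈ 0.96783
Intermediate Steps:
2924/(-4309) - 1192/W = 2924/(-4309) - 1192/(-724) = 2924*(-1/4309) - 1192*(-1/724) = -2924/4309 + 298/181 = 754838/779929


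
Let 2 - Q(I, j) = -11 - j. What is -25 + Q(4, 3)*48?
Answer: 743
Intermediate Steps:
Q(I, j) = 13 + j (Q(I, j) = 2 - (-11 - j) = 2 + (11 + j) = 13 + j)
-25 + Q(4, 3)*48 = -25 + (13 + 3)*48 = -25 + 16*48 = -25 + 768 = 743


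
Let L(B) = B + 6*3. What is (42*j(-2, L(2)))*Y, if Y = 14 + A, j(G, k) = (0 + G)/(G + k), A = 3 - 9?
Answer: -112/3 ≈ -37.333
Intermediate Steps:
A = -6
L(B) = 18 + B (L(B) = B + 18 = 18 + B)
j(G, k) = G/(G + k)
Y = 8 (Y = 14 - 6 = 8)
(42*j(-2, L(2)))*Y = (42*(-2/(-2 + (18 + 2))))*8 = (42*(-2/(-2 + 20)))*8 = (42*(-2/18))*8 = (42*(-2*1/18))*8 = (42*(-⅑))*8 = -14/3*8 = -112/3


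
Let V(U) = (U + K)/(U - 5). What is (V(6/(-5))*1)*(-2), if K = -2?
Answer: -32/31 ≈ -1.0323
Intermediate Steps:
V(U) = (-2 + U)/(-5 + U) (V(U) = (U - 2)/(U - 5) = (-2 + U)/(-5 + U))
(V(6/(-5))*1)*(-2) = (((-2 + 6/(-5))/(-5 + 6/(-5)))*1)*(-2) = (((-2 + 6*(-⅕))/(-5 + 6*(-⅕)))*1)*(-2) = (((-2 - 6/5)/(-5 - 6/5))*1)*(-2) = ((-16/5/(-31/5))*1)*(-2) = (-5/31*(-16/5)*1)*(-2) = ((16/31)*1)*(-2) = (16/31)*(-2) = -32/31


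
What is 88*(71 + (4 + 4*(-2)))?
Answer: 5896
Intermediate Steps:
88*(71 + (4 + 4*(-2))) = 88*(71 + (4 - 8)) = 88*(71 - 4) = 88*67 = 5896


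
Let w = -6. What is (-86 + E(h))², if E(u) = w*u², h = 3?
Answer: 19600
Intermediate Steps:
E(u) = -6*u²
(-86 + E(h))² = (-86 - 6*3²)² = (-86 - 6*9)² = (-86 - 54)² = (-140)² = 19600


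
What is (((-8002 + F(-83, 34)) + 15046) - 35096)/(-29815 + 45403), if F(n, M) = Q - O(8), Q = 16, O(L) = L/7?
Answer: -16355/9093 ≈ -1.7986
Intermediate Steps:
O(L) = L/7 (O(L) = L*(⅐) = L/7)
F(n, M) = 104/7 (F(n, M) = 16 - 8/7 = 104/7)
(((-8002 + F(-83, 34)) + 15046) - 35096)/(-29815 + 45403) = (((-8002 + 104/7) + 15046) - 35096)/(-29815 + 45403) = ((-55910/7 + 15046) - 35096)/15588 = (49412/7 - 35096)*(1/15588) = -196260/7*1/15588 = -16355/9093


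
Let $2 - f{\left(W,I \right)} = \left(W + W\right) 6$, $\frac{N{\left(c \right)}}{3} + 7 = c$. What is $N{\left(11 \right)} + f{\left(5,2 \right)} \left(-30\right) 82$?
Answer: $142692$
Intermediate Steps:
$N{\left(c \right)} = -21 + 3 c$
$f{\left(W,I \right)} = 2 - 12 W$ ($f{\left(W,I \right)} = 2 - \left(W + W\right) 6 = 2 - 2 W 6 = 2 - 12 W$)
$N{\left(11 \right)} + f{\left(5,2 \right)} \left(-30\right) 82 = \left(-21 + 3 \cdot 11\right) + \left(2 - 60\right) \left(-30\right) 82 = \left(-21 + 33\right) + \left(2 - 60\right) \left(-30\right) 82 = 12 + \left(-58\right) \left(-30\right) 82 = 12 + 1740 \cdot 82 = 12 + 142680 = 142692$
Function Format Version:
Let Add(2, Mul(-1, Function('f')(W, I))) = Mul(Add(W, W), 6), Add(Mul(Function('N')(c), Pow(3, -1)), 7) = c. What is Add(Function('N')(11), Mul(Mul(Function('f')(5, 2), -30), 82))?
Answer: 142692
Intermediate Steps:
Function('N')(c) = Add(-21, Mul(3, c))
Function('f')(W, I) = Add(2, Mul(-12, W)) (Function('f')(W, I) = Add(2, Mul(-1, Mul(Add(W, W), 6))) = Add(2, Mul(-1, Mul(Mul(2, W), 6))) = Add(2, Mul(-1, Mul(12, W))) = Add(2, Mul(-12, W)))
Add(Function('N')(11), Mul(Mul(Function('f')(5, 2), -30), 82)) = Add(Add(-21, Mul(3, 11)), Mul(Mul(Add(2, Mul(-12, 5)), -30), 82)) = Add(Add(-21, 33), Mul(Mul(Add(2, -60), -30), 82)) = Add(12, Mul(Mul(-58, -30), 82)) = Add(12, Mul(1740, 82)) = Add(12, 142680) = 142692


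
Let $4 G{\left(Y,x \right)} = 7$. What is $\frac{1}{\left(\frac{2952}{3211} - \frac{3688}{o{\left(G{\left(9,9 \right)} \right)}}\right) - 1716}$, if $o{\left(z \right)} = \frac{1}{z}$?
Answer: $- \frac{3211}{26230918} \approx -0.00012241$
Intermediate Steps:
$G{\left(Y,x \right)} = \frac{7}{4}$ ($G{\left(Y,x \right)} = \frac{1}{4} \cdot 7 = \frac{7}{4}$)
$\frac{1}{\left(\frac{2952}{3211} - \frac{3688}{o{\left(G{\left(9,9 \right)} \right)}}\right) - 1716} = \frac{1}{\left(\frac{2952}{3211} - \frac{3688}{\frac{1}{\frac{7}{4}}}\right) - 1716} = \frac{1}{\left(2952 \cdot \frac{1}{3211} - \frac{3688}{\frac{4}{7}}\right) - 1716} = \frac{1}{\left(\frac{2952}{3211} - 6454\right) - 1716} = \frac{1}{- \frac{20720842}{3211} - 1716} = \frac{1}{- \frac{26230918}{3211}} = - \frac{3211}{26230918}$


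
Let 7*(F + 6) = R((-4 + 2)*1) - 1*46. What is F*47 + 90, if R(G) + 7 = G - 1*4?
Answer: -4117/7 ≈ -588.14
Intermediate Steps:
R(G) = -11 + G (R(G) = -7 + (G - 1*4) = -7 + (G - 4) = -7 + (-4 + G) = -11 + G)
F = -101/7 (F = -6 + ((-11 + (-4 + 2)*1) - 1*46)/7 = -6 + ((-11 - 2*1) - 46)/7 = -6 + ((-11 - 2) - 46)/7 = -6 + (-13 - 46)/7 = -6 + (1/7)*(-59) = -6 - 59/7 = -101/7 ≈ -14.429)
F*47 + 90 = -101/7*47 + 90 = -4747/7 + 90 = -4117/7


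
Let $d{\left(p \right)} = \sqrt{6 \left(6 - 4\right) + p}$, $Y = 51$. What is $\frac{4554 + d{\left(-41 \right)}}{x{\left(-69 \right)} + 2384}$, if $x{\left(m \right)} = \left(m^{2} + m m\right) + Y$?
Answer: $\frac{414}{1087} + \frac{i \sqrt{29}}{11957} \approx 0.38086 + 0.00045038 i$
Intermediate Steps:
$d{\left(p \right)} = \sqrt{12 + p}$ ($d{\left(p \right)} = \sqrt{6 \cdot 2 + p} = \sqrt{12 + p}$)
$x{\left(m \right)} = 51 + 2 m^{2}$ ($x{\left(m \right)} = \left(m^{2} + m m\right) + 51 = \left(m^{2} + m^{2}\right) + 51 = 2 m^{2} + 51 = 51 + 2 m^{2}$)
$\frac{4554 + d{\left(-41 \right)}}{x{\left(-69 \right)} + 2384} = \frac{4554 + \sqrt{12 - 41}}{\left(51 + 2 \left(-69\right)^{2}\right) + 2384} = \frac{4554 + \sqrt{-29}}{\left(51 + 2 \cdot 4761\right) + 2384} = \frac{4554 + i \sqrt{29}}{\left(51 + 9522\right) + 2384} = \frac{4554 + i \sqrt{29}}{9573 + 2384} = \frac{4554 + i \sqrt{29}}{11957} = \left(4554 + i \sqrt{29}\right) \frac{1}{11957} = \frac{414}{1087} + \frac{i \sqrt{29}}{11957}$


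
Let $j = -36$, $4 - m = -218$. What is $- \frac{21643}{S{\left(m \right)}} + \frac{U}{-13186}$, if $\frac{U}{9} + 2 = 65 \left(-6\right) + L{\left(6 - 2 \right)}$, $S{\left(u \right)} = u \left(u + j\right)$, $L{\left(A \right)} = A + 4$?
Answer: $- \frac{71339723}{272238156} \approx -0.26205$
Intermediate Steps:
$m = 222$ ($m = 4 - -218 = 4 + 218 = 222$)
$L{\left(A \right)} = 4 + A$
$S{\left(u \right)} = u \left(-36 + u\right)$ ($S{\left(u \right)} = u \left(u - 36\right) = u \left(-36 + u\right)$)
$U = -3456$ ($U = -18 + 9 \left(65 \left(-6\right) + \left(4 + \left(6 - 2\right)\right)\right) = -18 + 9 \left(-390 + \left(4 + \left(6 - 2\right)\right)\right) = -18 + 9 \left(-390 + \left(4 + 4\right)\right) = -18 + 9 \left(-390 + 8\right) = -18 + 9 \left(-382\right) = -18 - 3438 = -3456$)
$- \frac{21643}{S{\left(m \right)}} + \frac{U}{-13186} = - \frac{21643}{222 \left(-36 + 222\right)} - \frac{3456}{-13186} = - \frac{21643}{222 \cdot 186} - - \frac{1728}{6593} = - \frac{21643}{41292} + \frac{1728}{6593} = - \frac{71339723}{272238156}$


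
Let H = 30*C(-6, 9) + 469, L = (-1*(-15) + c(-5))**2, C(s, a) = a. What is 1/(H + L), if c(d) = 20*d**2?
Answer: 1/265964 ≈ 3.7599e-6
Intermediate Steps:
L = 265225 (L = (-1*(-15) + 20*(-5)**2)**2 = (15 + 20*25)**2 = (15 + 500)**2 = 515**2 = 265225)
H = 739 (H = 30*9 + 469 = 270 + 469 = 739)
1/(H + L) = 1/(739 + 265225) = 1/265964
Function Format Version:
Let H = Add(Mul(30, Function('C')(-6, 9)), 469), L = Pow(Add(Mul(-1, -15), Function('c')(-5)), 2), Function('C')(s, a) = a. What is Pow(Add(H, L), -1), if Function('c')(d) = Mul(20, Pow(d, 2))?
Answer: Rational(1, 265964) ≈ 3.7599e-6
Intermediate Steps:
L = 265225 (L = Pow(Add(Mul(-1, -15), Mul(20, Pow(-5, 2))), 2) = Pow(Add(15, Mul(20, 25)), 2) = Pow(Add(15, 500), 2) = Pow(515, 2) = 265225)
H = 739 (H = Add(Mul(30, 9), 469) = Add(270, 469) = 739)
Pow(Add(H, L), -1) = Pow(Add(739, 265225), -1) = Pow(265964, -1) = Rational(1, 265964)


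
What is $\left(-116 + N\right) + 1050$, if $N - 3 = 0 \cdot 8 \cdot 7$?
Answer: $937$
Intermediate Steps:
$N = 3$ ($N = 3 + 0 \cdot 8 \cdot 7 = 3 + 0 \cdot 7 = 3 + 0 = 3$)
$\left(-116 + N\right) + 1050 = \left(-116 + 3\right) + 1050 = -113 + 1050 = 937$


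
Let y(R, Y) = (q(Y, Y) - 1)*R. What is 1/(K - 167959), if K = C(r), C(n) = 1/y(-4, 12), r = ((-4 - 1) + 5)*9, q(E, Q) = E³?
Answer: -6908/1160260773 ≈ -5.9538e-6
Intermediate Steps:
y(R, Y) = R*(-1 + Y³) (y(R, Y) = (Y³ - 1)*R = (-1 + Y³)*R = R*(-1 + Y³))
r = 0 (r = (-5 + 5)*9 = 0*9 = 0)
C(n) = -1/6908 (C(n) = 1/(-4*(-1 + 12³)) = 1/(-4*(-1 + 1728)) = 1/(-4*1727) = 1/(-6908) = -1/6908)
K = -1/6908 ≈ -0.00014476
1/(K - 167959) = 1/(-1/6908 - 167959) = 1/(-1160260773/6908) = -6908/1160260773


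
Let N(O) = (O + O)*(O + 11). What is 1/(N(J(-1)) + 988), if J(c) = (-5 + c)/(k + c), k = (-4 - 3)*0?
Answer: 1/1192 ≈ 0.00083893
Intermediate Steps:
k = 0 (k = -7*0 = 0)
J(c) = (-5 + c)/c (J(c) = (-5 + c)/(0 + c) = (-5 + c)/c)
N(O) = 2*O*(11 + O) (N(O) = (2*O)*(11 + O) = 2*O*(11 + O))
1/(N(J(-1)) + 988) = 1/(2*((-5 - 1)/(-1))*(11 + (-5 - 1)/(-1)) + 988) = 1/(2*(-1*(-6))*(11 - 1*(-6)) + 988) = 1/(2*6*(11 + 6) + 988) = 1/(2*6*17 + 988) = 1/(204 + 988) = 1/1192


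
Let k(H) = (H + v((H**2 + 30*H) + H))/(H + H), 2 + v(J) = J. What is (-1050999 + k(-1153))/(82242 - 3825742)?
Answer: 484979241/1726502200 ≈ 0.28090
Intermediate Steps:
v(J) = -2 + J
k(H) = (-2 + H**2 + 32*H)/(2*H) (k(H) = (H + (-2 + ((H**2 + 30*H) + H)))/(H + H) = (H + (-2 + (H**2 + 31*H)))/((2*H)) = (H + (-2 + H**2 + 31*H))*(1/(2*H)) = (-2 + H**2 + 32*H)*(1/(2*H)) = (-2 + H**2 + 32*H)/(2*H))
(-1050999 + k(-1153))/(82242 - 3825742) = (-1050999 + (16 + (1/2)*(-1153) - 1/(-1153)))/(82242 - 3825742) = (-1050999 + (16 - 1153/2 - 1*(-1/1153)))/(-3743500) = (-1050999 + (16 - 1153/2 + 1/1153))*(-1/3743500) = (-1050999 - 1292511/2306)*(-1/3743500) = -2424896205/2306*(-1/3743500) = 484979241/1726502200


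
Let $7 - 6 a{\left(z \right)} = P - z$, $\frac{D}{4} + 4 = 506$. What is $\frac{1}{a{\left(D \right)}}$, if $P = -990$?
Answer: $\frac{6}{3005} \approx 0.0019967$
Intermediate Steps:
$D = 2008$ ($D = -16 + 4 \cdot 506 = -16 + 2024 = 2008$)
$a{\left(z \right)} = \frac{997}{6} + \frac{z}{6}$ ($a{\left(z \right)} = \frac{7}{6} - \frac{-990 - z}{6} = \frac{7}{6} + \left(165 + \frac{z}{6}\right) = \frac{997}{6} + \frac{z}{6}$)
$\frac{1}{a{\left(D \right)}} = \frac{1}{\frac{997}{6} + \frac{1}{6} \cdot 2008} = \frac{1}{\frac{997}{6} + \frac{1004}{3}} = \frac{1}{\frac{3005}{6}} = \frac{6}{3005}$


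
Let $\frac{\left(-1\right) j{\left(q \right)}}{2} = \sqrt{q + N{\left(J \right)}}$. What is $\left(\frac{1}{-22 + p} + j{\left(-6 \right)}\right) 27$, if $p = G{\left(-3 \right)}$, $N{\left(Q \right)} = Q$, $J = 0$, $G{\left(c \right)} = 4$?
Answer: $- \frac{3}{2} - 54 i \sqrt{6} \approx -1.5 - 132.27 i$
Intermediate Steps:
$p = 4$
$j{\left(q \right)} = - 2 \sqrt{q}$ ($j{\left(q \right)} = - 2 \sqrt{q + 0} = - 2 \sqrt{q}$)
$\left(\frac{1}{-22 + p} + j{\left(-6 \right)}\right) 27 = \left(\frac{1}{-22 + 4} - 2 \sqrt{-6}\right) 27 = \left(\frac{1}{-18} - 2 i \sqrt{6}\right) 27 = \left(- \frac{1}{18} - 2 i \sqrt{6}\right) 27 = - \frac{3}{2} - 54 i \sqrt{6}$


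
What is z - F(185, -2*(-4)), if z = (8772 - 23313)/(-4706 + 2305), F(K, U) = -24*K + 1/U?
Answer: 85397447/19208 ≈ 4445.9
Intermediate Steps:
F(K, U) = 1/U - 24*K
z = 14541/2401 (z = -14541/(-2401) = -14541*(-1/2401) = 14541/2401 ≈ 6.0562)
z - F(185, -2*(-4)) = 14541/2401 - (1/(-2*(-4)) - 24*185) = 14541/2401 - (1/8 - 4440) = 14541/2401 - (⅛ - 4440) = 14541/2401 - 1*(-35519/8) = 14541/2401 + 35519/8 = 85397447/19208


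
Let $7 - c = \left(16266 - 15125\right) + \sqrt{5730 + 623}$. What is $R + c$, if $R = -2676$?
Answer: $-3810 - \sqrt{6353} \approx -3889.7$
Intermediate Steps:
$c = -1134 - \sqrt{6353}$ ($c = 7 - \left(\left(16266 - 15125\right) + \sqrt{5730 + 623}\right) = 7 - \left(1141 + \sqrt{6353}\right) = -1134 - \sqrt{6353} \approx -1213.7$)
$R + c = -2676 - \left(1134 + \sqrt{6353}\right) = -3810 - \sqrt{6353}$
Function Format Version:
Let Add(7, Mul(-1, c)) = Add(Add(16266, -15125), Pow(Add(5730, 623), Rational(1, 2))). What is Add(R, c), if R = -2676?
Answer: Add(-3810, Mul(-1, Pow(6353, Rational(1, 2)))) ≈ -3889.7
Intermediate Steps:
c = Add(-1134, Mul(-1, Pow(6353, Rational(1, 2)))) (c = Add(7, Mul(-1, Add(Add(16266, -15125), Pow(Add(5730, 623), Rational(1, 2))))) = Add(7, Mul(-1, Add(1141, Pow(6353, Rational(1, 2))))) = Add(7, Add(-1141, Mul(-1, Pow(6353, Rational(1, 2))))) = Add(-1134, Mul(-1, Pow(6353, Rational(1, 2)))) ≈ -1213.7)
Add(R, c) = Add(-2676, Add(-1134, Mul(-1, Pow(6353, Rational(1, 2))))) = Add(-3810, Mul(-1, Pow(6353, Rational(1, 2))))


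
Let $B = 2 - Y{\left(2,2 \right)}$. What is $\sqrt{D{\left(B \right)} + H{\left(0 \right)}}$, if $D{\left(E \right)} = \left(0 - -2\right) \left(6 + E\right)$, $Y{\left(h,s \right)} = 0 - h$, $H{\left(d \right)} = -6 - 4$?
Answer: $\sqrt{10} \approx 3.1623$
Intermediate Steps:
$H{\left(d \right)} = -10$ ($H{\left(d \right)} = -6 - 4 = -10$)
$Y{\left(h,s \right)} = - h$
$B = 4$ ($B = 2 - \left(-1\right) 2 = 2 - -2 = 2 + 2 = 4$)
$D{\left(E \right)} = 12 + 2 E$ ($D{\left(E \right)} = \left(0 + 2\right) \left(6 + E\right) = 2 \left(6 + E\right) = 12 + 2 E$)
$\sqrt{D{\left(B \right)} + H{\left(0 \right)}} = \sqrt{\left(12 + 2 \cdot 4\right) - 10} = \sqrt{\left(12 + 8\right) - 10} = \sqrt{20 - 10} = \sqrt{10}$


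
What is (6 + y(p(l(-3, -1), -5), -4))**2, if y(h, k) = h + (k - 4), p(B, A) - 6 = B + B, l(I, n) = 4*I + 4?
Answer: 144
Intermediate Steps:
l(I, n) = 4 + 4*I
p(B, A) = 6 + 2*B (p(B, A) = 6 + (B + B) = 6 + 2*B)
y(h, k) = -4 + h + k (y(h, k) = h + (-4 + k) = -4 + h + k)
(6 + y(p(l(-3, -1), -5), -4))**2 = (6 + (-4 + (6 + 2*(4 + 4*(-3))) - 4))**2 = (6 + (-4 + (6 + 2*(4 - 12)) - 4))**2 = (6 + (-4 + (6 + 2*(-8)) - 4))**2 = (6 + (-4 + (6 - 16) - 4))**2 = (6 + (-4 - 10 - 4))**2 = (6 - 18)**2 = (-12)**2 = 144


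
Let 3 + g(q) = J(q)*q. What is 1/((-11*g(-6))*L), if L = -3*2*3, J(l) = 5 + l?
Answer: 1/594 ≈ 0.0016835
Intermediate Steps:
g(q) = -3 + q*(5 + q) (g(q) = -3 + (5 + q)*q = -3 + q*(5 + q))
L = -18 (L = -6*3 = -18)
1/((-11*g(-6))*L) = 1/(-11*(-3 - 6*(5 - 6))*(-18)) = 1/(-11*(-3 - 6*(-1))*(-18)) = 1/(-11*(-3 + 6)*(-18)) = 1/(-11*3*(-18)) = 1/(-33*(-18)) = 1/594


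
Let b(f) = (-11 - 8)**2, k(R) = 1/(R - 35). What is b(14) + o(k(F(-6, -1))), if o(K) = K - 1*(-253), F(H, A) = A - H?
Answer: 18419/30 ≈ 613.97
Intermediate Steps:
k(R) = 1/(-35 + R)
o(K) = 253 + K (o(K) = K + 253 = 253 + K)
b(f) = 361 (b(f) = (-19)**2 = 361)
b(14) + o(k(F(-6, -1))) = 361 + (253 + 1/(-35 + (-1 - 1*(-6)))) = 361 + (253 + 1/(-35 + (-1 + 6))) = 361 + (253 + 1/(-35 + 5)) = 361 + (253 + 1/(-30)) = 361 + (253 - 1/30) = 361 + 7589/30 = 18419/30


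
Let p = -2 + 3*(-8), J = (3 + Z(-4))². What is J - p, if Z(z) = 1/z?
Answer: 537/16 ≈ 33.563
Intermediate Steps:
Z(z) = 1/z
J = 121/16 (J = (3 + 1/(-4))² = (3 - ¼)² = (11/4)² = 121/16 ≈ 7.5625)
p = -26 (p = -2 - 24 = -26)
J - p = 121/16 - 1*(-26) = 121/16 + 26 = 537/16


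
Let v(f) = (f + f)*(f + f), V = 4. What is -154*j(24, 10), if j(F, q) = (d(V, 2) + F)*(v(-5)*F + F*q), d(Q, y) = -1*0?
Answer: -9757440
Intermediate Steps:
v(f) = 4*f**2 (v(f) = (2*f)*(2*f) = 4*f**2)
d(Q, y) = 0
j(F, q) = F*(100*F + F*q) (j(F, q) = (0 + F)*((4*(-5)**2)*F + F*q) = F*((4*25)*F + F*q) = F*(100*F + F*q))
-154*j(24, 10) = -154*24**2*(100 + 10) = -88704*110 = -154*63360 = -9757440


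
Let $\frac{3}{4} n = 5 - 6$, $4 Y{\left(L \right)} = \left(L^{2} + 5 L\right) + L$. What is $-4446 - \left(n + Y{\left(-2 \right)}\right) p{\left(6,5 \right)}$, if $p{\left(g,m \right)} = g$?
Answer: $-4426$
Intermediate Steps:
$Y{\left(L \right)} = \frac{L^{2}}{4} + \frac{3 L}{2}$ ($Y{\left(L \right)} = \frac{\left(L^{2} + 5 L\right) + L}{4} = \frac{L^{2} + 6 L}{4} = \frac{L^{2}}{4} + \frac{3 L}{2}$)
$n = - \frac{4}{3}$ ($n = \frac{4 \left(5 - 6\right)}{3} = \frac{4}{3} \left(-1\right) = - \frac{4}{3} \approx -1.3333$)
$-4446 - \left(n + Y{\left(-2 \right)}\right) p{\left(6,5 \right)} = -4446 - \left(- \frac{4}{3} + \frac{1}{4} \left(-2\right) \left(6 - 2\right)\right) 6 = -4446 - \left(- \frac{4}{3} + \frac{1}{4} \left(-2\right) 4\right) 6 = -4446 - \left(- \frac{4}{3} - 2\right) 6 = -4446 - \left(- \frac{10}{3}\right) 6 = -4446 - -20 = -4446 + 20 = -4426$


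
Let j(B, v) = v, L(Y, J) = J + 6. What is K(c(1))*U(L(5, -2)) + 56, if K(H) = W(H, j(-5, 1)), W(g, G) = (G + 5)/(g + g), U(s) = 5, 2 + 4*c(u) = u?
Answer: -4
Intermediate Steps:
c(u) = -½ + u/4
L(Y, J) = 6 + J
W(g, G) = (5 + G)/(2*g) (W(g, G) = (5 + G)/((2*g)) = (5 + G)*(1/(2*g)) = (5 + G)/(2*g))
K(H) = 3/H (K(H) = (5 + 1)/(2*H) = (½)*6/H = 3/H)
K(c(1))*U(L(5, -2)) + 56 = (3/(-½ + (¼)*1))*5 + 56 = (3/(-½ + ¼))*5 + 56 = (3/(-¼))*5 + 56 = (3*(-4))*5 + 56 = -12*5 + 56 = -60 + 56 = -4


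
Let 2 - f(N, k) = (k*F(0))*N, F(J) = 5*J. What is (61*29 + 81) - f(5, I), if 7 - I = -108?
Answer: 1848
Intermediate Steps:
I = 115 (I = 7 - 1*(-108) = 7 + 108 = 115)
f(N, k) = 2 (f(N, k) = 2 - k*(5*0)*N = 2 - k*0*N = 2 - 0*N = 2 - 1*0 = 2 + 0 = 2)
(61*29 + 81) - f(5, I) = (61*29 + 81) - 1*2 = (1769 + 81) - 2 = 1850 - 2 = 1848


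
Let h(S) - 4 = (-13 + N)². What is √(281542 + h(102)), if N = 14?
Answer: 3*√31283 ≈ 530.61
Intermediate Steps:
h(S) = 5 (h(S) = 4 + (-13 + 14)² = 4 + 1² = 4 + 1 = 5)
√(281542 + h(102)) = √(281542 + 5) = √281547 = 3*√31283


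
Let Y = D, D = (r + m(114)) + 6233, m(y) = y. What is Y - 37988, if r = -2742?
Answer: -34383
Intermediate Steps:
D = 3605 (D = (-2742 + 114) + 6233 = -2628 + 6233 = 3605)
Y = 3605
Y - 37988 = 3605 - 37988 = -34383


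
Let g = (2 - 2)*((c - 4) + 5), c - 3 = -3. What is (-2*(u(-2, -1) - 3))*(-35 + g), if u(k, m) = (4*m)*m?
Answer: 70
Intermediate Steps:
c = 0 (c = 3 - 3 = 0)
u(k, m) = 4*m²
g = 0 (g = (2 - 2)*((0 - 4) + 5) = 0*(-4 + 5) = 0*1 = 0)
(-2*(u(-2, -1) - 3))*(-35 + g) = (-2*(4*(-1)² - 3))*(-35 + 0) = -2*(4*1 - 3)*(-35) = -2*(4 - 3)*(-35) = -2*1*(-35) = -2*(-35) = 70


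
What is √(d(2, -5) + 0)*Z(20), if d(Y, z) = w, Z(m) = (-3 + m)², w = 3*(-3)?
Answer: 867*I ≈ 867.0*I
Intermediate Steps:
w = -9
d(Y, z) = -9
√(d(2, -5) + 0)*Z(20) = √(-9 + 0)*(-3 + 20)² = √(-9)*17² = (3*I)*289 = 867*I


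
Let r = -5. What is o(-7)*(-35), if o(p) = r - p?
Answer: -70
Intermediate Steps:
o(p) = -5 - p
o(-7)*(-35) = (-5 - 1*(-7))*(-35) = (-5 + 7)*(-35) = 2*(-35) = -70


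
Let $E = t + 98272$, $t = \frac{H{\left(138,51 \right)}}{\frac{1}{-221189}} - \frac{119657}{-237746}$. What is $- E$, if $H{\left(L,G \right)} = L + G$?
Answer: $\frac{9915541304297}{237746} \approx 4.1706 \cdot 10^{7}$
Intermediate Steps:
$H{\left(L,G \right)} = G + L$
$t = - \frac{9938905079209}{237746}$ ($t = \frac{51 + 138}{\frac{1}{-221189}} - \frac{119657}{-237746} = \frac{189}{- \frac{1}{221189}} - - \frac{119657}{237746} = 189 \left(-221189\right) + \frac{119657}{237746} = -41804721 + \frac{119657}{237746} = - \frac{9938905079209}{237746} \approx -4.1805 \cdot 10^{7}$)
$E = - \frac{9915541304297}{237746}$ ($E = - \frac{9938905079209}{237746} + 98272 = - \frac{9915541304297}{237746} \approx -4.1706 \cdot 10^{7}$)
$- E = \left(-1\right) \left(- \frac{9915541304297}{237746}\right) = \frac{9915541304297}{237746}$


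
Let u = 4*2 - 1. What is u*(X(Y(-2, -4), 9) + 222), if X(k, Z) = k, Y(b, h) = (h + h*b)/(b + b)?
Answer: 1547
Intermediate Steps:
Y(b, h) = (h + b*h)/(2*b) (Y(b, h) = (h + b*h)/((2*b)) = (h + b*h)*(1/(2*b)) = (h + b*h)/(2*b))
u = 7 (u = 8 - 1 = 7)
u*(X(Y(-2, -4), 9) + 222) = 7*((½)*(-4)*(1 - 2)/(-2) + 222) = 7*((½)*(-4)*(-½)*(-1) + 222) = 7*(-1 + 222) = 7*221 = 1547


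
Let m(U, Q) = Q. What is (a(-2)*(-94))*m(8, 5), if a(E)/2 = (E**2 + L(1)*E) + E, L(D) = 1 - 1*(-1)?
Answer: 1880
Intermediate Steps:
L(D) = 2 (L(D) = 1 + 1 = 2)
a(E) = 2*E**2 + 6*E (a(E) = 2*((E**2 + 2*E) + E) = 2*(E**2 + 3*E) = 2*E**2 + 6*E)
(a(-2)*(-94))*m(8, 5) = ((2*(-2)*(3 - 2))*(-94))*5 = ((2*(-2)*1)*(-94))*5 = -4*(-94)*5 = 376*5 = 1880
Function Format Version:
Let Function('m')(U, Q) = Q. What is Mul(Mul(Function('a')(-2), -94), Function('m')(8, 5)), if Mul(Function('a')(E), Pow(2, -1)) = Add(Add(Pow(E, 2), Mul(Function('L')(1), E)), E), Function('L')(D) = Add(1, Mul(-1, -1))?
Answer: 1880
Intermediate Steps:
Function('L')(D) = 2 (Function('L')(D) = Add(1, 1) = 2)
Function('a')(E) = Add(Mul(2, Pow(E, 2)), Mul(6, E)) (Function('a')(E) = Mul(2, Add(Add(Pow(E, 2), Mul(2, E)), E)) = Mul(2, Add(Pow(E, 2), Mul(3, E))) = Add(Mul(2, Pow(E, 2)), Mul(6, E)))
Mul(Mul(Function('a')(-2), -94), Function('m')(8, 5)) = Mul(Mul(Mul(2, -2, Add(3, -2)), -94), 5) = Mul(Mul(Mul(2, -2, 1), -94), 5) = Mul(Mul(-4, -94), 5) = Mul(376, 5) = 1880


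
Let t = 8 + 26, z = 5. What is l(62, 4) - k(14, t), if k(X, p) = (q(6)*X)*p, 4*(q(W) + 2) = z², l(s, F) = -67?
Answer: -2090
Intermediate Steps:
t = 34
q(W) = 17/4 (q(W) = -2 + (¼)*5² = -2 + (¼)*25 = -2 + 25/4 = 17/4)
k(X, p) = 17*X*p/4 (k(X, p) = (17*X/4)*p = 17*X*p/4)
l(62, 4) - k(14, t) = -67 - 17*14*34/4 = -67 - 1*2023 = -67 - 2023 = -2090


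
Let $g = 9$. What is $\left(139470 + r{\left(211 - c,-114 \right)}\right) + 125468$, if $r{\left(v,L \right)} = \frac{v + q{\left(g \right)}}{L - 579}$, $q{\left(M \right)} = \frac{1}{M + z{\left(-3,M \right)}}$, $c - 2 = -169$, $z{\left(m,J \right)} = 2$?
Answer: $\frac{2019618215}{7623} \approx 2.6494 \cdot 10^{5}$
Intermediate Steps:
$c = -167$ ($c = 2 - 169 = -167$)
$q{\left(M \right)} = \frac{1}{2 + M}$ ($q{\left(M \right)} = \frac{1}{M + 2} = \frac{1}{2 + M}$)
$r{\left(v,L \right)} = \frac{\frac{1}{11} + v}{-579 + L}$ ($r{\left(v,L \right)} = \frac{v + \frac{1}{2 + 9}}{L - 579} = \frac{v + \frac{1}{11}}{-579 + L} = \frac{\frac{1}{11} + v}{-579 + L}$)
$\left(139470 + r{\left(211 - c,-114 \right)}\right) + 125468 = \left(139470 + \frac{\frac{1}{11} + \left(211 - -167\right)}{-579 - 114}\right) + 125468 = \left(139470 + \frac{\frac{1}{11} + \left(211 + 167\right)}{-693}\right) + 125468 = \left(139470 - \frac{\frac{1}{11} + 378}{693}\right) + 125468 = \left(139470 - \frac{4159}{7623}\right) + 125468 = \frac{1063175651}{7623} + 125468 = \frac{2019618215}{7623}$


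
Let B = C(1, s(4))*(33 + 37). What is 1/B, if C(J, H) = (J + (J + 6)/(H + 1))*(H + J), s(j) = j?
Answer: 1/840 ≈ 0.0011905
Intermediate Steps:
C(J, H) = (H + J)*(J + (6 + J)/(1 + H)) (C(J, H) = (J + (6 + J)/(1 + H))*(H + J) = (H + J)*(J + (6 + J)/(1 + H)))
B = 840 (B = ((2*1² + 6*4 + 6*1 + 4*1² + 1*4² + 2*4*1)/(1 + 4))*(33 + 37) = ((2*1 + 24 + 6 + 4*1 + 1*16 + 8)/5)*70 = ((2 + 24 + 6 + 4 + 16 + 8)/5)*70 = ((⅕)*60)*70 = 12*70 = 840)
1/B = 1/840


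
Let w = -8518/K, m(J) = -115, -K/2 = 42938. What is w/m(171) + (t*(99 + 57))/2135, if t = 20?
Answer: 439916041/301210070 ≈ 1.4605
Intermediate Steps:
K = -85876 (K = -2*42938 = -85876)
w = 4259/42938 (w = -8518/(-85876) = -8518*(-1/85876) = 4259/42938 ≈ 0.099190)
w/m(171) + (t*(99 + 57))/2135 = (4259/42938)/(-115) + (20*(99 + 57))/2135 = (4259/42938)*(-1/115) + (20*156)*(1/2135) = -4259/4937870 + 3120*(1/2135) = -4259/4937870 + 624/427 = 439916041/301210070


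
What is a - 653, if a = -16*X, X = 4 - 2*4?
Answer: -589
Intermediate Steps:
X = -4 (X = 4 - 8 = -4)
a = 64 (a = -16*(-4) = 64)
a - 653 = 64 - 653 = -589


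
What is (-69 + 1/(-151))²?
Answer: 108576400/22801 ≈ 4761.9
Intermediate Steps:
(-69 + 1/(-151))² = (-69 - 1/151)² = (-10420/151)² = 108576400/22801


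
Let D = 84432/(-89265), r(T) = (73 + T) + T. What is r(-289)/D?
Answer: 15026275/28144 ≈ 533.91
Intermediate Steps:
r(T) = 73 + 2*T
D = -28144/29755 (D = 84432*(-1/89265) = -28144/29755 ≈ -0.94586)
r(-289)/D = (73 + 2*(-289))/(-28144/29755) = (73 - 578)*(-29755/28144) = -505*(-29755/28144) = 15026275/28144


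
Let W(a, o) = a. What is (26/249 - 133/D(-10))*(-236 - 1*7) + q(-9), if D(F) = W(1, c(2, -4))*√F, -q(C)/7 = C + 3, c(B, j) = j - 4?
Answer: 1380/83 - 32319*I*√10/10 ≈ 16.626 - 10220.0*I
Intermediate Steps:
c(B, j) = -4 + j
q(C) = -21 - 7*C (q(C) = -7*(C + 3) = -7*(3 + C) = -21 - 7*C)
D(F) = √F (D(F) = 1*√F = √F)
(26/249 - 133/D(-10))*(-236 - 1*7) + q(-9) = (26/249 - 133*(-I*√10/10))*(-236 - 1*7) + (-21 - 7*(-9)) = (26*(1/249) - 133*(-I*√10/10))*(-236 - 7) + (-21 + 63) = (26/249 - (-133)*I*√10/10)*(-243) + 42 = (26/249 + 133*I*√10/10)*(-243) + 42 = (-2106/83 - 32319*I*√10/10) + 42 = 1380/83 - 32319*I*√10/10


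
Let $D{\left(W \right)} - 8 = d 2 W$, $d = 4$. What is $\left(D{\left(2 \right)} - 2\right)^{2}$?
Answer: $484$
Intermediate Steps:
$D{\left(W \right)} = 8 + 8 W$ ($D{\left(W \right)} = 8 + 4 \cdot 2 W = 8 + 8 W$)
$\left(D{\left(2 \right)} - 2\right)^{2} = \left(\left(8 + 8 \cdot 2\right) - 2\right)^{2} = \left(\left(8 + 16\right) - 2\right)^{2} = \left(24 - 2\right)^{2} = 22^{2} = 484$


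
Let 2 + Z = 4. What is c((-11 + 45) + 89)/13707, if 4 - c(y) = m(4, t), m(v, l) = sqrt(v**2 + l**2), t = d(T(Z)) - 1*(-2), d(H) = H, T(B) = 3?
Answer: 4/13707 - sqrt(41)/13707 ≈ -0.00017532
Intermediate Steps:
Z = 2 (Z = -2 + 4 = 2)
t = 5 (t = 3 - 1*(-2) = 3 + 2 = 5)
m(v, l) = sqrt(l**2 + v**2)
c(y) = 4 - sqrt(41) (c(y) = 4 - sqrt(5**2 + 4**2) = 4 - sqrt(25 + 16) = 4 - sqrt(41))
c((-11 + 45) + 89)/13707 = (4 - sqrt(41))/13707 = (4 - sqrt(41))*(1/13707) = 4/13707 - sqrt(41)/13707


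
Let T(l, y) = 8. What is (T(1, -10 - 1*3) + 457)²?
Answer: 216225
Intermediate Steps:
(T(1, -10 - 1*3) + 457)² = (8 + 457)² = 465² = 216225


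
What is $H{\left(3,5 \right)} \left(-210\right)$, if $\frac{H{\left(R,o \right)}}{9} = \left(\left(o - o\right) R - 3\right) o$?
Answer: $28350$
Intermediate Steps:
$H{\left(R,o \right)} = - 27 o$ ($H{\left(R,o \right)} = 9 \left(\left(o - o\right) R - 3\right) o = 9 \left(0 R - 3\right) o = 9 \left(0 - 3\right) o = 9 \left(- 3 o\right) = - 27 o$)
$H{\left(3,5 \right)} \left(-210\right) = \left(-27\right) 5 \left(-210\right) = \left(-135\right) \left(-210\right) = 28350$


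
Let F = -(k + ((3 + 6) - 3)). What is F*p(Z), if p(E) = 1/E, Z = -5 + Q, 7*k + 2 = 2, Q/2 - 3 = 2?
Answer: -6/5 ≈ -1.2000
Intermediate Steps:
Q = 10 (Q = 6 + 2*2 = 6 + 4 = 10)
k = 0 (k = -2/7 + (⅐)*2 = -2/7 + 2/7 = 0)
Z = 5 (Z = -5 + 10 = 5)
p(E) = 1/E
F = -6 (F = -(0 + ((3 + 6) - 3)) = -(0 + (9 - 3)) = -(0 + 6) = -1*6 = -6)
F*p(Z) = -6/5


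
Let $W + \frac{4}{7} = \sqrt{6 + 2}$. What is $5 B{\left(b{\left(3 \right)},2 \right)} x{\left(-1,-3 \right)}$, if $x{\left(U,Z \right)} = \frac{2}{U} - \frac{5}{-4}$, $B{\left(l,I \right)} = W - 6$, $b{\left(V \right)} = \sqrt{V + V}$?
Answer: $\frac{345}{14} - \frac{15 \sqrt{2}}{2} \approx 14.036$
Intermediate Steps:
$W = - \frac{4}{7} + 2 \sqrt{2}$ ($W = - \frac{4}{7} + \sqrt{6 + 2} = - \frac{4}{7} + \sqrt{8} = - \frac{4}{7} + 2 \sqrt{2} \approx 2.257$)
$b{\left(V \right)} = \sqrt{2} \sqrt{V}$ ($b{\left(V \right)} = \sqrt{2 V} = \sqrt{2} \sqrt{V}$)
$B{\left(l,I \right)} = - \frac{46}{7} + 2 \sqrt{2}$ ($B{\left(l,I \right)} = \left(- \frac{4}{7} + 2 \sqrt{2}\right) - 6 = - \frac{46}{7} + 2 \sqrt{2}$)
$x{\left(U,Z \right)} = \frac{5}{4} + \frac{2}{U}$ ($x{\left(U,Z \right)} = \frac{2}{U} - - \frac{5}{4} = \frac{2}{U} + \frac{5}{4} = \frac{5}{4} + \frac{2}{U}$)
$5 B{\left(b{\left(3 \right)},2 \right)} x{\left(-1,-3 \right)} = 5 \left(- \frac{46}{7} + 2 \sqrt{2}\right) \left(\frac{5}{4} + \frac{2}{-1}\right) = \left(- \frac{230}{7} + 10 \sqrt{2}\right) \left(\frac{5}{4} + 2 \left(-1\right)\right) = \left(- \frac{230}{7} + 10 \sqrt{2}\right) \left(\frac{5}{4} - 2\right) = \left(- \frac{230}{7} + 10 \sqrt{2}\right) \left(- \frac{3}{4}\right) = \frac{345}{14} - \frac{15 \sqrt{2}}{2}$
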